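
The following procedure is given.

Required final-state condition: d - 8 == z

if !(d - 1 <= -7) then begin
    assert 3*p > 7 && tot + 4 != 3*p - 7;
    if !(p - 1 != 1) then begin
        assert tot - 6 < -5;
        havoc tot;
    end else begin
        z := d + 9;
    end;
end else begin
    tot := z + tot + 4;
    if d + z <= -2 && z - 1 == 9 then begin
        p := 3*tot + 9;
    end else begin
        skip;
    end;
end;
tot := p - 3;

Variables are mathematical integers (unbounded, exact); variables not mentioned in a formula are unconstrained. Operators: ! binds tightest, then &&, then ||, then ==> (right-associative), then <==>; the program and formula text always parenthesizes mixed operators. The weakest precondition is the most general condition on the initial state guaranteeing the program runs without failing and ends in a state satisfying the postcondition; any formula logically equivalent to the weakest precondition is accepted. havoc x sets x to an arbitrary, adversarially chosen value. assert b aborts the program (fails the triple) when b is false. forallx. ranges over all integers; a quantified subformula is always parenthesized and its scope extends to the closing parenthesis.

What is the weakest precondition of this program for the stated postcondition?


Working backward. After the program, the postcondition d - 8 == z must hold; in canonical form it is d == z + 8.
Before tot := p - 3: d == z + 8
Then branch requires 3*p > 7 && tot != 3*p - 11 && ((!(p != 2)) ==> (tot < 1 && d == z + 8)) && (!(p != 2)); else branch requires ((d + z <= -2 && z == 10) ==> d == z + 8) && ((!(d + z <= -2 && z == 10)) ==> d == z + 8).
Before the if: ((!(d <= -6)) ==> (3*p > 7 && tot != 3*p - 11 && ((!(p != 2)) ==> (tot < 1 && d == z + 8)) && (!(p != 2)))) && (d <= -6 ==> (((d + z <= -2 && z == 10) ==> d == z + 8) && ((!(d + z <= -2 && z == 10)) ==> d == z + 8)))
Answer: WP = ((!(d <= -6)) ==> (3*p > 7 && tot != 3*p - 11 && ((!(p != 2)) ==> (tot < 1 && d == z + 8)) && (!(p != 2)))) && (d <= -6 ==> (((d + z <= -2 && z == 10) ==> d == z + 8) && ((!(d + z <= -2 && z == 10)) ==> d == z + 8)))


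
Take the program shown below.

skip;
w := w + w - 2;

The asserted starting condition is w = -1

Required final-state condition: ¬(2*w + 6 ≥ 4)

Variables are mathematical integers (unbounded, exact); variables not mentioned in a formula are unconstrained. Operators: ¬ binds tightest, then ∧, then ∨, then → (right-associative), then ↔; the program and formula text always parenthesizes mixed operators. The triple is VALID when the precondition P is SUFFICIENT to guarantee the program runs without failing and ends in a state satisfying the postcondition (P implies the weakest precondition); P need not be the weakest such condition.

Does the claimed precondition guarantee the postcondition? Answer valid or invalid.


Working backward. After the program, the postcondition ¬(2*w + 6 ≥ 4) must hold; in canonical form it is ¬(2*w ≥ -2).
Before w := w + w - 2: ¬(4*w ≥ 2)
Before skip: ¬(4*w ≥ 2)
The weakest precondition is ¬(4*w ≥ 2).
Check whether w = -1 implies it.
Every state satisfying the precondition satisfies the weakest precondition: the implication holds.
Answer: valid


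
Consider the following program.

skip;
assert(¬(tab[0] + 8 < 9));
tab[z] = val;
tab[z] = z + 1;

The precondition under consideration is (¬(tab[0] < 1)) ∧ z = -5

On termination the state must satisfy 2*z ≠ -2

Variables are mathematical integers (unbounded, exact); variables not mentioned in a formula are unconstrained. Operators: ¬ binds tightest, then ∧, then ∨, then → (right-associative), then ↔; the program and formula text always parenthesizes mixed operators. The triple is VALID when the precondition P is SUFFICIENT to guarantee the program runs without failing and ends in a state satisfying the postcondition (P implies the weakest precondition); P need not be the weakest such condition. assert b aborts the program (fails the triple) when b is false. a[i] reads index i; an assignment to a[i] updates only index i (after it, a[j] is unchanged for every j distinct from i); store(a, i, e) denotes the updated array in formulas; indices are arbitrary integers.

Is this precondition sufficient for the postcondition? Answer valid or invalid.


Working backward. After the program, 2*z ≠ -2 must hold.
Before tab[z] := z + 1: 2*z ≠ -2
Before tab[z] := val: 2*z ≠ -2
Before assert ¬(tab[0] + 8 < 9): (¬(tab[0] < 1)) ∧ 2*z ≠ -2
Before skip: (¬(tab[0] < 1)) ∧ 2*z ≠ -2
The weakest precondition is (¬(tab[0] < 1)) ∧ 2*z ≠ -2.
Check whether (¬(tab[0] < 1)) ∧ z = -5 implies it.
Every state satisfying the precondition satisfies the weakest precondition: the implication holds.
Answer: valid


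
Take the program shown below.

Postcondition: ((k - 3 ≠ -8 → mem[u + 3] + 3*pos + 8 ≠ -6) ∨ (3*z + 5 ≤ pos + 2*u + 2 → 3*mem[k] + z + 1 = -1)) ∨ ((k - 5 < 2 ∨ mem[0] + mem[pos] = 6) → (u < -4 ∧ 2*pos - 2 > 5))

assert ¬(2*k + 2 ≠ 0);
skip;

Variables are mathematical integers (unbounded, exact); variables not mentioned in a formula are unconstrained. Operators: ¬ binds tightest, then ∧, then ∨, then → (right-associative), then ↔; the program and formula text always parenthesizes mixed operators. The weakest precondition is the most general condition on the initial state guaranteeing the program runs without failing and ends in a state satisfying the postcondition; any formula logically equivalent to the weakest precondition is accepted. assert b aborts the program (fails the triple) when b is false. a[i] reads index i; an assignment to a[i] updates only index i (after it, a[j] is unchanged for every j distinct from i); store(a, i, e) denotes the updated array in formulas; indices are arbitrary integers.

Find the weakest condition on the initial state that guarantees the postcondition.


Working backward. After the program, the postcondition ((k - 3 ≠ -8 → mem[u + 3] + 3*pos + 8 ≠ -6) ∨ (3*z + 5 ≤ pos + 2*u + 2 → 3*mem[k] + z + 1 = -1)) ∨ ((k - 5 < 2 ∨ mem[0] + mem[pos] = 6) → (u < -4 ∧ 2*pos - 2 > 5)) must hold; in canonical form it is (k ≠ -5 → mem[u + 3] + 3*pos ≠ -14) ∨ (3*z ≤ pos + 2*u - 3 → 3*mem[k] + z = -2) ∨ ((k < 7 ∨ mem[0] + mem[pos] = 6) → (u < -4 ∧ 2*pos > 7)).
Before skip: (k ≠ -5 → mem[u + 3] + 3*pos ≠ -14) ∨ (3*z ≤ pos + 2*u - 3 → 3*mem[k] + z = -2) ∨ ((k < 7 ∨ mem[0] + mem[pos] = 6) → (u < -4 ∧ 2*pos > 7))
Before assert ¬(2*k + 2 ≠ 0): (¬(2*k ≠ -2)) ∧ ((k ≠ -5 → mem[u + 3] + 3*pos ≠ -14) ∨ (3*z ≤ pos + 2*u - 3 → 3*mem[k] + z = -2) ∨ ((k < 7 ∨ mem[0] + mem[pos] = 6) → (u < -4 ∧ 2*pos > 7)))
Answer: WP = (¬(2*k ≠ -2)) ∧ ((k ≠ -5 → mem[u + 3] + 3*pos ≠ -14) ∨ (3*z ≤ pos + 2*u - 3 → 3*mem[k] + z = -2) ∨ ((k < 7 ∨ mem[0] + mem[pos] = 6) → (u < -4 ∧ 2*pos > 7)))


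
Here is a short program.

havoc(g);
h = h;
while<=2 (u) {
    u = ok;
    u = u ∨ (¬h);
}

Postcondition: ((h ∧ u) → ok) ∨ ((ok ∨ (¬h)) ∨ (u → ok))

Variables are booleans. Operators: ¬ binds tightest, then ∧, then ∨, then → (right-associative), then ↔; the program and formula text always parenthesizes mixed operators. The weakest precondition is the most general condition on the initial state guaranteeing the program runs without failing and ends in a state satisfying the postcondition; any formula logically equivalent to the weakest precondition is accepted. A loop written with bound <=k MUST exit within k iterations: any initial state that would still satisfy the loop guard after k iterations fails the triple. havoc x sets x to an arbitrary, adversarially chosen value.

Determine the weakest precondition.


Working backward. After the program, the postcondition ((h ∧ u) → ok) ∨ ((ok ∨ (¬h)) ∨ (u → ok)) must hold; in canonical form it is ((h ∧ u) → ok) ∨ ok ∨ (¬h) ∨ (u → ok).
Before the loop (bound <=2), unroll the exhaustion recursion (WP_0 = exit-now case; WP_j = one more guarded iteration, up to j = 2):
  WP_0: (¬u) ∧ (((h ∧ u) → ok) ∨ ok ∨ (¬h) ∨ (u → ok))
  WP_1: (u → ((¬(ok ∨ (¬h))) ∧ (((h ∧ (ok ∨ (¬h))) → ok) ∨ ok ∨ (¬h) ∨ ((ok ∨ (¬h)) → ok)))) ∧ ((¬u) → (((h ∧ u) → ok) ∨ ok ∨ (¬h) ∨ (u → ok)))
  WP_2: (u → (((ok ∨ (¬h)) → ((¬(ok ∨ (¬h))) ∧ (((h ∧ (ok ∨ (¬h))) → ok) ∨ ok ∨ (¬h) ∨ ((ok ∨ (¬h)) → ok)))) ∧ ((¬(ok ∨ (¬h))) → (((h ∧ (ok ∨ (¬h))) → ok) ∨ ok ∨ (¬h) ∨ ((ok ∨ (¬h)) → ok))))) ∧ ((¬u) → (((h ∧ u) → ok) ∨ ok ∨ (¬h) ∨ (u → ok)))
So before the loop: (u → (((ok ∨ (¬h)) → ((¬(ok ∨ (¬h))) ∧ (((h ∧ (ok ∨ (¬h))) → ok) ∨ ok ∨ (¬h) ∨ ((ok ∨ (¬h)) → ok)))) ∧ ((¬(ok ∨ (¬h))) → (((h ∧ (ok ∨ (¬h))) → ok) ∨ ok ∨ (¬h) ∨ ((ok ∨ (¬h)) → ok))))) ∧ ((¬u) → (((h ∧ u) → ok) ∨ ok ∨ (¬h) ∨ (u → ok)))
Before h := h: (u → (((ok ∨ (¬h)) → ((¬(ok ∨ (¬h))) ∧ (((h ∧ (ok ∨ (¬h))) → ok) ∨ ok ∨ (¬h) ∨ ((ok ∨ (¬h)) → ok)))) ∧ ((¬(ok ∨ (¬h))) → (((h ∧ (ok ∨ (¬h))) → ok) ∨ ok ∨ (¬h) ∨ ((ok ∨ (¬h)) → ok))))) ∧ ((¬u) → (((h ∧ u) → ok) ∨ ok ∨ (¬h) ∨ (u → ok)))
Before havoc g: (u → (((ok ∨ (¬h)) → ((¬(ok ∨ (¬h))) ∧ (((h ∧ (ok ∨ (¬h))) → ok) ∨ ok ∨ (¬h) ∨ ((ok ∨ (¬h)) → ok)))) ∧ ((¬(ok ∨ (¬h))) → (((h ∧ (ok ∨ (¬h))) → ok) ∨ ok ∨ (¬h) ∨ ((ok ∨ (¬h)) → ok))))) ∧ ((¬u) → (((h ∧ u) → ok) ∨ ok ∨ (¬h) ∨ (u → ok)))
Answer: WP = (u → (((ok ∨ (¬h)) → ((¬(ok ∨ (¬h))) ∧ (((h ∧ (ok ∨ (¬h))) → ok) ∨ ok ∨ (¬h) ∨ ((ok ∨ (¬h)) → ok)))) ∧ ((¬(ok ∨ (¬h))) → (((h ∧ (ok ∨ (¬h))) → ok) ∨ ok ∨ (¬h) ∨ ((ok ∨ (¬h)) → ok))))) ∧ ((¬u) → (((h ∧ u) → ok) ∨ ok ∨ (¬h) ∨ (u → ok)))


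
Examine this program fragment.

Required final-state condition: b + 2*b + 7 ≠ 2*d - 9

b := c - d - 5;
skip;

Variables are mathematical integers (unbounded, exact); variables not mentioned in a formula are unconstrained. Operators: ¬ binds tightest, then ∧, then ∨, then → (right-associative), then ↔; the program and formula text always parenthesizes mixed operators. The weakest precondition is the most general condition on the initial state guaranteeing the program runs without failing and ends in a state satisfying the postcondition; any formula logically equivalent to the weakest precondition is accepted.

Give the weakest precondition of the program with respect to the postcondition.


Working backward. After the program, the postcondition b + 2*b + 7 ≠ 2*d - 9 must hold; in canonical form it is 3*b ≠ 2*d - 16.
Before skip: 3*b ≠ 2*d - 16
Before b := c - d - 5: 3*c ≠ 5*d - 1
Answer: WP = 3*c ≠ 5*d - 1


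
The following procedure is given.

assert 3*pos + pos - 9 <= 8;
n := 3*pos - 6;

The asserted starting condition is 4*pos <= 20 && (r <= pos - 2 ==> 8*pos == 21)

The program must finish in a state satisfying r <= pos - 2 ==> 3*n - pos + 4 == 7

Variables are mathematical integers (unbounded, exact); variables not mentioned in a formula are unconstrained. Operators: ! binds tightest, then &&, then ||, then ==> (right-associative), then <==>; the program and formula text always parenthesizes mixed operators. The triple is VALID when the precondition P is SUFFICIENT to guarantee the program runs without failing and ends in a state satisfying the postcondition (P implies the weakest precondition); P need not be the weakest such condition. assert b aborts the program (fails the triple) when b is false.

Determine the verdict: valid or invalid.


Working backward. After the program, the postcondition r <= pos - 2 ==> 3*n - pos + 4 == 7 must hold; in canonical form it is r <= pos - 2 ==> 3*n == pos + 3.
Before n := 3*pos - 6: r <= pos - 2 ==> 8*pos == 21
Before assert 3*pos + pos - 9 <= 8: 4*pos <= 17 && (r <= pos - 2 ==> 8*pos == 21)
The weakest precondition is 4*pos <= 17 && (r <= pos - 2 ==> 8*pos == 21).
Check whether 4*pos <= 20 && (r <= pos - 2 ==> 8*pos == 21) implies it.
Countermodel: at the initial state pos = 5, r = 4, the precondition holds but the weakest precondition fails.
Answer: invalid


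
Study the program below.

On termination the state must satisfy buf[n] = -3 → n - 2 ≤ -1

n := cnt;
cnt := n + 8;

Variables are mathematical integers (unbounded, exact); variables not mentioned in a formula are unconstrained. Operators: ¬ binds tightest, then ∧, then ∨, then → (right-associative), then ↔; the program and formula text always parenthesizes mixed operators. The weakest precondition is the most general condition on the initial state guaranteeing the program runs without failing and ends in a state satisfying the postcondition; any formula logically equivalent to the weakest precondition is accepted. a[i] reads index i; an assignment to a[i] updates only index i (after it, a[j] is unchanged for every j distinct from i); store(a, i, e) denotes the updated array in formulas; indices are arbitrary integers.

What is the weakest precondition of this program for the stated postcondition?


Working backward. After the program, the postcondition buf[n] = -3 → n - 2 ≤ -1 must hold; in canonical form it is buf[n] = -3 → n ≤ 1.
Before cnt := n + 8: buf[n] = -3 → n ≤ 1
Before n := cnt: buf[cnt] = -3 → cnt ≤ 1
Answer: WP = buf[cnt] = -3 → cnt ≤ 1


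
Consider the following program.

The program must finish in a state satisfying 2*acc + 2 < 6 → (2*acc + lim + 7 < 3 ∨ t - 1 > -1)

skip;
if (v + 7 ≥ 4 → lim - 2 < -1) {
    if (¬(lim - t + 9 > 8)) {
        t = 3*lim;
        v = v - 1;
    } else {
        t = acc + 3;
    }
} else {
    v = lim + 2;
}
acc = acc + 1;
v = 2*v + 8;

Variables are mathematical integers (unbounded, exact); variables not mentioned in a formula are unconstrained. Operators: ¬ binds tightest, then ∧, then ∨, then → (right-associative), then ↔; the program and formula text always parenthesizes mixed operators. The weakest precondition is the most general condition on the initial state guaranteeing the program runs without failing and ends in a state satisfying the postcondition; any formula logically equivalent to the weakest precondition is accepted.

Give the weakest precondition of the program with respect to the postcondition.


Working backward. After the program, the postcondition 2*acc + 2 < 6 → (2*acc + lim + 7 < 3 ∨ t - 1 > -1) must hold; in canonical form it is 2*acc < 4 → (2*acc + lim < -4 ∨ t > 0).
Before v := 2*v + 8: 2*acc < 4 → (2*acc + lim < -4 ∨ t > 0)
Before acc := acc + 1: 2*acc < 2 → (2*acc + lim < -6 ∨ t > 0)
Then branch requires ((¬(lim > t - 1)) → (2*acc < 2 → (2*acc + lim < -6 ∨ 3*lim > 0))) ∧ (lim > t - 1 → (2*acc < 2 → (2*acc + lim < -6 ∨ acc > -3))); else branch requires 2*acc < 2 → (2*acc + lim < -6 ∨ t > 0).
Before the if: ((v ≥ -3 → lim < 1) → (((¬(lim > t - 1)) → (2*acc < 2 → (2*acc + lim < -6 ∨ 3*lim > 0))) ∧ (lim > t - 1 → (2*acc < 2 → (2*acc + lim < -6 ∨ acc > -3))))) ∧ ((¬(v ≥ -3 → lim < 1)) → (2*acc < 2 → (2*acc + lim < -6 ∨ t > 0)))
Before skip: ((v ≥ -3 → lim < 1) → (((¬(lim > t - 1)) → (2*acc < 2 → (2*acc + lim < -6 ∨ 3*lim > 0))) ∧ (lim > t - 1 → (2*acc < 2 → (2*acc + lim < -6 ∨ acc > -3))))) ∧ ((¬(v ≥ -3 → lim < 1)) → (2*acc < 2 → (2*acc + lim < -6 ∨ t > 0)))
Answer: WP = ((v ≥ -3 → lim < 1) → (((¬(lim > t - 1)) → (2*acc < 2 → (2*acc + lim < -6 ∨ 3*lim > 0))) ∧ (lim > t - 1 → (2*acc < 2 → (2*acc + lim < -6 ∨ acc > -3))))) ∧ ((¬(v ≥ -3 → lim < 1)) → (2*acc < 2 → (2*acc + lim < -6 ∨ t > 0)))


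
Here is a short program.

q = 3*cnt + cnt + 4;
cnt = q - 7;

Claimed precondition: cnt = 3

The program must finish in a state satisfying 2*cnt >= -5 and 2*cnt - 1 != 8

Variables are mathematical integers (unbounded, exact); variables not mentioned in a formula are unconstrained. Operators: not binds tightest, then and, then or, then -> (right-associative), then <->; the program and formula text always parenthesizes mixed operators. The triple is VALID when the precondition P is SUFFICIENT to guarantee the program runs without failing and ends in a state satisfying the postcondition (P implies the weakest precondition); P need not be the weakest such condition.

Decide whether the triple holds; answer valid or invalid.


Working backward. After the program, the postcondition 2*cnt >= -5 and 2*cnt - 1 != 8 must hold; in canonical form it is 2*cnt >= -5 and 2*cnt != 9.
Before cnt := q - 7: 2*q >= 9 and 2*q != 23
Before q := 3*cnt + cnt + 4: 8*cnt >= 1 and 8*cnt != 15
The weakest precondition is 8*cnt >= 1 and 8*cnt != 15.
Check whether cnt = 3 implies it.
Every state satisfying the precondition satisfies the weakest precondition: the implication holds.
Answer: valid


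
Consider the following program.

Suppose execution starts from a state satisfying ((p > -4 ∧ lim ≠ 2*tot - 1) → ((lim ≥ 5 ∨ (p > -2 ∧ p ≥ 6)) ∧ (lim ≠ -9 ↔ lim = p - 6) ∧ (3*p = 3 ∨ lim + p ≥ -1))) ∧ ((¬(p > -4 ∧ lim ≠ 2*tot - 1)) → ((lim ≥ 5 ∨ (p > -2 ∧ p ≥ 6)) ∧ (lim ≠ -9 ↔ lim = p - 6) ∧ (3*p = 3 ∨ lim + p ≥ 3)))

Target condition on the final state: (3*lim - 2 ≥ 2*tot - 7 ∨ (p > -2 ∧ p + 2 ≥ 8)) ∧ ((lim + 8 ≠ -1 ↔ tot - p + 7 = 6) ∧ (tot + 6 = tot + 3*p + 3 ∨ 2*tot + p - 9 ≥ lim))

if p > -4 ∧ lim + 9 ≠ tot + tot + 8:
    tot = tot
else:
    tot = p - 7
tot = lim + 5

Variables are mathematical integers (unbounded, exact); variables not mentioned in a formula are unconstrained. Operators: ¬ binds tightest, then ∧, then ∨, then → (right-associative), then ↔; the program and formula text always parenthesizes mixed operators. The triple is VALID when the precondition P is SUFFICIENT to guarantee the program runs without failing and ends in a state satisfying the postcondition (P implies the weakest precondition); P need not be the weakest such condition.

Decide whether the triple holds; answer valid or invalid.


Working backward. After the program, the postcondition (3*lim - 2 ≥ 2*tot - 7 ∨ (p > -2 ∧ p + 2 ≥ 8)) ∧ ((lim + 8 ≠ -1 ↔ tot - p + 7 = 6) ∧ (tot + 6 = tot + 3*p + 3 ∨ 2*tot + p - 9 ≥ lim)) must hold; in canonical form it is (3*lim ≥ 2*tot - 5 ∨ (p > -2 ∧ p ≥ 6)) ∧ (lim ≠ -9 ↔ tot = p - 1) ∧ (3*p = 3 ∨ p + 2*tot ≥ lim + 9).
Before tot := lim + 5: (lim ≥ 5 ∨ (p > -2 ∧ p ≥ 6)) ∧ (lim ≠ -9 ↔ lim = p - 6) ∧ (3*p = 3 ∨ lim + p ≥ -1)
Then branch requires (lim ≥ 5 ∨ (p > -2 ∧ p ≥ 6)) ∧ (lim ≠ -9 ↔ lim = p - 6) ∧ (3*p = 3 ∨ lim + p ≥ -1); else branch requires (lim ≥ 5 ∨ (p > -2 ∧ p ≥ 6)) ∧ (lim ≠ -9 ↔ lim = p - 6) ∧ (3*p = 3 ∨ lim + p ≥ -1).
Before the if: ((p > -4 ∧ lim ≠ 2*tot - 1) → ((lim ≥ 5 ∨ (p > -2 ∧ p ≥ 6)) ∧ (lim ≠ -9 ↔ lim = p - 6) ∧ (3*p = 3 ∨ lim + p ≥ -1))) ∧ ((¬(p > -4 ∧ lim ≠ 2*tot - 1)) → ((lim ≥ 5 ∨ (p > -2 ∧ p ≥ 6)) ∧ (lim ≠ -9 ↔ lim = p - 6) ∧ (3*p = 3 ∨ lim + p ≥ -1)))
The weakest precondition is ((p > -4 ∧ lim ≠ 2*tot - 1) → ((lim ≥ 5 ∨ (p > -2 ∧ p ≥ 6)) ∧ (lim ≠ -9 ↔ lim = p - 6) ∧ (3*p = 3 ∨ lim + p ≥ -1))) ∧ ((¬(p > -4 ∧ lim ≠ 2*tot - 1)) → ((lim ≥ 5 ∨ (p > -2 ∧ p ≥ 6)) ∧ (lim ≠ -9 ↔ lim = p - 6) ∧ (3*p = 3 ∨ lim + p ≥ -1))).
Check whether ((p > -4 ∧ lim ≠ 2*tot - 1) → ((lim ≥ 5 ∨ (p > -2 ∧ p ≥ 6)) ∧ (lim ≠ -9 ↔ lim = p - 6) ∧ (3*p = 3 ∨ lim + p ≥ -1))) ∧ ((¬(p > -4 ∧ lim ≠ 2*tot - 1)) → ((lim ≥ 5 ∨ (p > -2 ∧ p ≥ 6)) ∧ (lim ≠ -9 ↔ lim = p - 6) ∧ (3*p = 3 ∨ lim + p ≥ 3))) implies it.
Every state satisfying the precondition satisfies the weakest precondition: the implication holds.
Answer: valid


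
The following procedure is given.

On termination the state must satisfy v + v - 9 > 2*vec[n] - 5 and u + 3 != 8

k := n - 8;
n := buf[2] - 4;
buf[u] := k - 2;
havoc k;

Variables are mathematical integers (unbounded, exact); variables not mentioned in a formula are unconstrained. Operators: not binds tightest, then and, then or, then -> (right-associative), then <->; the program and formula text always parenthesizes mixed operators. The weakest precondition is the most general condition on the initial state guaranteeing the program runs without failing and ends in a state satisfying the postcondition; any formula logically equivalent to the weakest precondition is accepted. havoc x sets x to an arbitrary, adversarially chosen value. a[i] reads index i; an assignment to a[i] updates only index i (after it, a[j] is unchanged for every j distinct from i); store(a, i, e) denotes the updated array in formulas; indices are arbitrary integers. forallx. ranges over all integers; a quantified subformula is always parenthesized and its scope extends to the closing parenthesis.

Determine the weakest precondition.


Working backward. After the program, the postcondition v + v - 9 > 2*vec[n] - 5 and u + 3 != 8 must hold; in canonical form it is 2*v > 2*vec[n] + 4 and u != 5.
Before havoc k: 2*v > 2*vec[n] + 4 and u != 5
Before buf[u] := k - 2: 2*v > 2*vec[n] + 4 and u != 5
Before n := buf[2] - 4: 2*v > 2*vec[buf[2] - 4] + 4 and u != 5
Before k := n - 8: 2*v > 2*vec[buf[2] - 4] + 4 and u != 5
Answer: WP = 2*v > 2*vec[buf[2] - 4] + 4 and u != 5


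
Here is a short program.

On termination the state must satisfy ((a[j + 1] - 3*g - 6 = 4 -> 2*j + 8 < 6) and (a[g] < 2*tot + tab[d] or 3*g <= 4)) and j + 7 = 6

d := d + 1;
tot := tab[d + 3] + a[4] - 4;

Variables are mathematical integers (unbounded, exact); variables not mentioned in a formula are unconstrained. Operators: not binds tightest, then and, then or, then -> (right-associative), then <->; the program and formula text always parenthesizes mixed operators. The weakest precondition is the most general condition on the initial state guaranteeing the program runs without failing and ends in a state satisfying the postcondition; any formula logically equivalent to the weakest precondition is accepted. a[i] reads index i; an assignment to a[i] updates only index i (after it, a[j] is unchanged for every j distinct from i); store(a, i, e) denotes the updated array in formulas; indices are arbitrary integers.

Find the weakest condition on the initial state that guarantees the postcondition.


Working backward. After the program, the postcondition ((a[j + 1] - 3*g - 6 = 4 -> 2*j + 8 < 6) and (a[g] < 2*tot + tab[d] or 3*g <= 4)) and j + 7 = 6 must hold; in canonical form it is (a[j + 1] = 3*g + 10 -> 2*j < -2) and (a[g] < tab[d] + 2*tot or 3*g <= 4) and j = -1.
Before tot := tab[d + 3] + a[4] - 4: (a[j + 1] = 3*g + 10 -> 2*j < -2) and (a[g] < 2*a[4] + 2*tab[d + 3] + tab[d] - 8 or 3*g <= 4) and j = -1
Before d := d + 1: (a[j + 1] = 3*g + 10 -> 2*j < -2) and (a[g] < 2*a[4] + tab[d + 1] + 2*tab[d + 4] - 8 or 3*g <= 4) and j = -1
Answer: WP = (a[j + 1] = 3*g + 10 -> 2*j < -2) and (a[g] < 2*a[4] + tab[d + 1] + 2*tab[d + 4] - 8 or 3*g <= 4) and j = -1


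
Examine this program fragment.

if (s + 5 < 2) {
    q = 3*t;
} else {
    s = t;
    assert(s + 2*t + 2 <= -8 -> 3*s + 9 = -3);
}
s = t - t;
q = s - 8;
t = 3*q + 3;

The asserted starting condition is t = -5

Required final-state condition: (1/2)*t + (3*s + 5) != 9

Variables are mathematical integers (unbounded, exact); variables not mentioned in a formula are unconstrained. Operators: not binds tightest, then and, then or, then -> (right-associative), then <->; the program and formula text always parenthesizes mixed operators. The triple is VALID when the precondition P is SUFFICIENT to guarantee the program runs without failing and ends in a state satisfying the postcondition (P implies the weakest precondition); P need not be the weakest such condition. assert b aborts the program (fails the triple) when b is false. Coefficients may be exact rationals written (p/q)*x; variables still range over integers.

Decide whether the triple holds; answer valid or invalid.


Working backward. After the program, the postcondition (1/2)*t + (3*s + 5) != 9 must hold; in canonical form it is 3*s + (1/2)*t != 4.
Before t := 3*q + 3: (3/2)*q + 3*s != 5/2
Before q := s - 8: (9/2)*s != 29/2
Before s := t - t: true
Then branch requires true; else branch requires 3*t <= -10 -> 3*t = -12.
Before the if: (not (s < -3)) -> (3*t <= -10 -> 3*t = -12)
The weakest precondition is (not (s < -3)) -> (3*t <= -10 -> 3*t = -12).
Check whether t = -5 implies it.
Countermodel: at the initial state s = -3, t = -5, the precondition holds but the weakest precondition fails.
Answer: invalid


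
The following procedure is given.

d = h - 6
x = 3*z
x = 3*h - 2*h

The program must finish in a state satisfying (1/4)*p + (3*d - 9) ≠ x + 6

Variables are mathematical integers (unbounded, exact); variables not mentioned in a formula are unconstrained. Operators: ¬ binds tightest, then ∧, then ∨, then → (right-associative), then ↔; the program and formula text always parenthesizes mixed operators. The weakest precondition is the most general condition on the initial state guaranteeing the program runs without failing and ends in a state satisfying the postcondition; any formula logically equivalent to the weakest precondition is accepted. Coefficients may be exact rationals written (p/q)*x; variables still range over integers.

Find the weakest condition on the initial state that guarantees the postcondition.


Working backward. After the program, the postcondition (1/4)*p + (3*d - 9) ≠ x + 6 must hold; in canonical form it is 3*d + (1/4)*p ≠ x + 15.
Before x := 3*h - 2*h: 3*d + (1/4)*p ≠ h + 15
Before x := 3*z: 3*d + (1/4)*p ≠ h + 15
Before d := h - 6: 2*h + (1/4)*p ≠ 33
Answer: WP = 2*h + (1/4)*p ≠ 33


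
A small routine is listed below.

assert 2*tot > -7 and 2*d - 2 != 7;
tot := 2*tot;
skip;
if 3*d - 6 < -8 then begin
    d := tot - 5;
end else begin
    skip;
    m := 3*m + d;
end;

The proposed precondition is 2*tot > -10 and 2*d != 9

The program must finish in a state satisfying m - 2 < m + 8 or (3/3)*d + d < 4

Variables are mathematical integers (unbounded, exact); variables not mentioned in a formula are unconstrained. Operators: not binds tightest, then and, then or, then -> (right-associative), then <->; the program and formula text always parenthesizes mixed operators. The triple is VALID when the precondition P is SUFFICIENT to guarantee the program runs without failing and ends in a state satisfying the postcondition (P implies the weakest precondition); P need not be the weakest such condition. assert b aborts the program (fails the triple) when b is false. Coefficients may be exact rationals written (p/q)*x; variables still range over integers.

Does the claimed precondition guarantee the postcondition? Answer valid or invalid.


Working backward. After the program, the postcondition m - 2 < m + 8 or (3/3)*d + d < 4 must hold; in canonical form it is true.
Then branch requires true; else branch requires true.
Before the if: true
Before skip: true
Before tot := 2*tot: true
Before assert 2*tot > -7 and 2*d - 2 != 7: 2*tot > -7 and 2*d != 9
The weakest precondition is 2*tot > -7 and 2*d != 9.
Check whether 2*tot > -10 and 2*d != 9 implies it.
Countermodel: at the initial state d = 0, tot = -4, the precondition holds but the weakest precondition fails.
Answer: invalid


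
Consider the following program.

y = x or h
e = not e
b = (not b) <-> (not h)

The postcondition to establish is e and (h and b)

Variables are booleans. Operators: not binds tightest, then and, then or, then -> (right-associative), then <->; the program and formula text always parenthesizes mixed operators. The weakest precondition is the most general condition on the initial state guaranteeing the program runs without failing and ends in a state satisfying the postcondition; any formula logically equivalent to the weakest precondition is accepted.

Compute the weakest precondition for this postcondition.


Working backward. After the program, the postcondition e and (h and b) must hold; in canonical form it is e and h and b.
Before b := (not b) <-> (not h): e and h and ((not b) <-> (not h))
Before e := not e: (not e) and h and ((not b) <-> (not h))
Before y := x or h: (not e) and h and ((not b) <-> (not h))
Answer: WP = (not e) and h and ((not b) <-> (not h))


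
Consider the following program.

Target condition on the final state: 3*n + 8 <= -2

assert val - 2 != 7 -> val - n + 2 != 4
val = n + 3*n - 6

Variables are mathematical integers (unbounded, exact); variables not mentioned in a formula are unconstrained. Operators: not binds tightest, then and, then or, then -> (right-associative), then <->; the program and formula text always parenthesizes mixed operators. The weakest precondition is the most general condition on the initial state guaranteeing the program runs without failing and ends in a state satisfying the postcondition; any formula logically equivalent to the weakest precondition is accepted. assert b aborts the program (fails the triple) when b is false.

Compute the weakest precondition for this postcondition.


Working backward. After the program, the postcondition 3*n + 8 <= -2 must hold; in canonical form it is 3*n <= -10.
Before val := n + 3*n - 6: 3*n <= -10
Before assert val - 2 != 7 -> val - n + 2 != 4: (val != 9 -> val != n + 2) and 3*n <= -10
Answer: WP = (val != 9 -> val != n + 2) and 3*n <= -10


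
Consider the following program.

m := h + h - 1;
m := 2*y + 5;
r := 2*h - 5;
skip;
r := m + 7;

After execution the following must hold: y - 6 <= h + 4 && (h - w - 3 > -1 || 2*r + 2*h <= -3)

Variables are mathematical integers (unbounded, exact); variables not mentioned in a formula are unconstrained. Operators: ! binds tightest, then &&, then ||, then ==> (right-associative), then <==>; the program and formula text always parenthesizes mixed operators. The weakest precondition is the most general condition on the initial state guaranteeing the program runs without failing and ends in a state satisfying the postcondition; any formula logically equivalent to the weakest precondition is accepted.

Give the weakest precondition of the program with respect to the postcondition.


Working backward. After the program, the postcondition y - 6 <= h + 4 && (h - w - 3 > -1 || 2*r + 2*h <= -3) must hold; in canonical form it is y <= h + 10 && (h > w + 2 || 2*h + 2*r <= -3).
Before r := m + 7: y <= h + 10 && (h > w + 2 || 2*h + 2*m <= -17)
Before skip: y <= h + 10 && (h > w + 2 || 2*h + 2*m <= -17)
Before r := 2*h - 5: y <= h + 10 && (h > w + 2 || 2*h + 2*m <= -17)
Before m := 2*y + 5: y <= h + 10 && (h > w + 2 || 2*h + 4*y <= -27)
Before m := h + h - 1: y <= h + 10 && (h > w + 2 || 2*h + 4*y <= -27)
Answer: WP = y <= h + 10 && (h > w + 2 || 2*h + 4*y <= -27)


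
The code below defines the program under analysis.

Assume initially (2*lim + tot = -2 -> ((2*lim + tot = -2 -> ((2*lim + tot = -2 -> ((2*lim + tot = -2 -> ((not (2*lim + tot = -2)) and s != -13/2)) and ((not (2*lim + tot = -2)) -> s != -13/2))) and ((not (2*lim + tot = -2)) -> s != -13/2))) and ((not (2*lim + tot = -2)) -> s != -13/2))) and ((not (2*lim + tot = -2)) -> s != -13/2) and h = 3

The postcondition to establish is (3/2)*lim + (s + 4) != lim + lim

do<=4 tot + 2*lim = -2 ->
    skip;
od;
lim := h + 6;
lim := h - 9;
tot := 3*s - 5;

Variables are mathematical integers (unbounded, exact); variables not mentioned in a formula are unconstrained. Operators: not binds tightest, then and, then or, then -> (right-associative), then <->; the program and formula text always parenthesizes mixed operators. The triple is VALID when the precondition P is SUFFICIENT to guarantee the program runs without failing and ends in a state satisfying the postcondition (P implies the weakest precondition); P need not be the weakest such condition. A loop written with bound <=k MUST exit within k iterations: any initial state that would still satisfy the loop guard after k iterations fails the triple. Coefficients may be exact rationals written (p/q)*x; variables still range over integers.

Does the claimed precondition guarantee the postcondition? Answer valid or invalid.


Working backward. After the program, the postcondition (3/2)*lim + (s + 4) != lim + lim must hold; in canonical form it is s != (1/2)*lim - 4.
Before tot := 3*s - 5: s != (1/2)*lim - 4
Before lim := h - 9: s != (1/2)*h - 17/2
Before lim := h + 6: s != (1/2)*h - 17/2
Before the loop (bound <=4), unroll the exhaustion recursion (WP_0 = exit-now case; WP_j = one more guarded iteration, up to j = 4):
  WP_0: (not (2*lim + tot = -2)) and s != (1/2)*h - 17/2
  WP_1: (2*lim + tot = -2 -> ((not (2*lim + tot = -2)) and s != (1/2)*h - 17/2)) and ((not (2*lim + tot = -2)) -> s != (1/2)*h - 17/2)
  WP_2: (2*lim + tot = -2 -> ((2*lim + tot = -2 -> ((not (2*lim + tot = -2)) and s != (1/2)*h - 17/2)) and ((not (2*lim + tot = -2)) -> s != (1/2)*h - 17/2))) and ((not (2*lim + tot = -2)) -> s != (1/2)*h - 17/2)
  WP_3: (2*lim + tot = -2 -> ((2*lim + tot = -2 -> ((2*lim + tot = -2 -> ((not (2*lim + tot = -2)) and s != (1/2)*h - 17/2)) and ((not (2*lim + tot = -2)) -> s != (1/2)*h - 17/2))) and ((not (2*lim + tot = -2)) -> s != (1/2)*h - 17/2))) and ((not (2*lim + tot = -2)) -> s != (1/2)*h - 17/2)
  WP_4: (2*lim + tot = -2 -> ((2*lim + tot = -2 -> ((2*lim + tot = -2 -> ((2*lim + tot = -2 -> ((not (2*lim + tot = -2)) and s != (1/2)*h - 17/2)) and ((not (2*lim + tot = -2)) -> s != (1/2)*h - 17/2))) and ((not (2*lim + tot = -2)) -> s != (1/2)*h - 17/2))) and ((not (2*lim + tot = -2)) -> s != (1/2)*h - 17/2))) and ((not (2*lim + tot = -2)) -> s != (1/2)*h - 17/2)
So before the loop: (2*lim + tot = -2 -> ((2*lim + tot = -2 -> ((2*lim + tot = -2 -> ((2*lim + tot = -2 -> ((not (2*lim + tot = -2)) and s != (1/2)*h - 17/2)) and ((not (2*lim + tot = -2)) -> s != (1/2)*h - 17/2))) and ((not (2*lim + tot = -2)) -> s != (1/2)*h - 17/2))) and ((not (2*lim + tot = -2)) -> s != (1/2)*h - 17/2))) and ((not (2*lim + tot = -2)) -> s != (1/2)*h - 17/2)
The weakest precondition is (2*lim + tot = -2 -> ((2*lim + tot = -2 -> ((2*lim + tot = -2 -> ((2*lim + tot = -2 -> ((not (2*lim + tot = -2)) and s != (1/2)*h - 17/2)) and ((not (2*lim + tot = -2)) -> s != (1/2)*h - 17/2))) and ((not (2*lim + tot = -2)) -> s != (1/2)*h - 17/2))) and ((not (2*lim + tot = -2)) -> s != (1/2)*h - 17/2))) and ((not (2*lim + tot = -2)) -> s != (1/2)*h - 17/2).
Check whether (2*lim + tot = -2 -> ((2*lim + tot = -2 -> ((2*lim + tot = -2 -> ((2*lim + tot = -2 -> ((not (2*lim + tot = -2)) and s != -13/2)) and ((not (2*lim + tot = -2)) -> s != -13/2))) and ((not (2*lim + tot = -2)) -> s != -13/2))) and ((not (2*lim + tot = -2)) -> s != -13/2))) and ((not (2*lim + tot = -2)) -> s != -13/2) and h = 3 implies it.
Countermodel: at the initial state h = 3, lim = 0, s = -7, tot = -1, the precondition holds but the weakest precondition fails.
Answer: invalid


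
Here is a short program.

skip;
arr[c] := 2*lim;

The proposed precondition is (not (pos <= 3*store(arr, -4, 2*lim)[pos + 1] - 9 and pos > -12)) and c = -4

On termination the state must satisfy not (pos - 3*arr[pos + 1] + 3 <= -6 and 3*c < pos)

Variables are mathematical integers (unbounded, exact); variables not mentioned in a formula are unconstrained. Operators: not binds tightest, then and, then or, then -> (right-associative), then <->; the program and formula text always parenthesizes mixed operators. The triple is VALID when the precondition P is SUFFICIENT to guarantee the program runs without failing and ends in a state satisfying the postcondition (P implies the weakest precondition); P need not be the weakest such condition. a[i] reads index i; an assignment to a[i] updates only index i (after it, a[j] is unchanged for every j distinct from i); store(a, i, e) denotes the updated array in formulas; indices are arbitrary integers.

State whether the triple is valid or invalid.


Working backward. After the program, the postcondition not (pos - 3*arr[pos + 1] + 3 <= -6 and 3*c < pos) must hold; in canonical form it is not (pos <= 3*arr[pos + 1] - 9 and 3*c < pos).
Before arr[c] := 2*lim: not (pos <= 3*store(arr, c, 2*lim)[pos + 1] - 9 and 3*c < pos)
Before skip: not (pos <= 3*store(arr, c, 2*lim)[pos + 1] - 9 and 3*c < pos)
The weakest precondition is not (pos <= 3*store(arr, c, 2*lim)[pos + 1] - 9 and 3*c < pos).
Check whether (not (pos <= 3*store(arr, -4, 2*lim)[pos + 1] - 9 and pos > -12)) and c = -4 implies it.
Every state satisfying the precondition satisfies the weakest precondition: the implication holds.
Answer: valid


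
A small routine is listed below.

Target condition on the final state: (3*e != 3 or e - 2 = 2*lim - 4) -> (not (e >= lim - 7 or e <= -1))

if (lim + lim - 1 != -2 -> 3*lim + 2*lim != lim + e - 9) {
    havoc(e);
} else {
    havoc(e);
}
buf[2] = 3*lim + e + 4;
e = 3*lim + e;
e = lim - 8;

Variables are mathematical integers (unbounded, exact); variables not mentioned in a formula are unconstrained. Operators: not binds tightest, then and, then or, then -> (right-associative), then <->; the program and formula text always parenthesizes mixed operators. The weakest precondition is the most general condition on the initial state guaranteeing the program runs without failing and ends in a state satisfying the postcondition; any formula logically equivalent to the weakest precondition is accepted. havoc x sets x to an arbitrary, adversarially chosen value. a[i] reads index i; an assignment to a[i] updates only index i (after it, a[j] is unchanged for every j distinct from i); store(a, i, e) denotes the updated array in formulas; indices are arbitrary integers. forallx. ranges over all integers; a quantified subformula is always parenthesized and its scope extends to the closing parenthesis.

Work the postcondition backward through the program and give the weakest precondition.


Working backward. After the program, the postcondition (3*e != 3 or e - 2 = 2*lim - 4) -> (not (e >= lim - 7 or e <= -1)) must hold; in canonical form it is (3*e != 3 or e = 2*lim - 2) -> (not (e >= lim - 7 or e <= -1)).
Before e := lim - 8: (3*lim != 27 or lim = -6) -> (not (lim <= 7))
Before e := 3*lim + e: (3*lim != 27 or lim = -6) -> (not (lim <= 7))
Before buf[2] := 3*lim + e + 4: (3*lim != 27 or lim = -6) -> (not (lim <= 7))
Then branch requires (3*lim != 27 or lim = -6) -> (not (lim <= 7)); else branch requires (3*lim != 27 or lim = -6) -> (not (lim <= 7)).
Before the if: ((2*lim != -1 -> 4*lim != e - 9) -> ((3*lim != 27 or lim = -6) -> (not (lim <= 7)))) and ((not (2*lim != -1 -> 4*lim != e - 9)) -> ((3*lim != 27 or lim = -6) -> (not (lim <= 7))))
Answer: WP = ((2*lim != -1 -> 4*lim != e - 9) -> ((3*lim != 27 or lim = -6) -> (not (lim <= 7)))) and ((not (2*lim != -1 -> 4*lim != e - 9)) -> ((3*lim != 27 or lim = -6) -> (not (lim <= 7))))


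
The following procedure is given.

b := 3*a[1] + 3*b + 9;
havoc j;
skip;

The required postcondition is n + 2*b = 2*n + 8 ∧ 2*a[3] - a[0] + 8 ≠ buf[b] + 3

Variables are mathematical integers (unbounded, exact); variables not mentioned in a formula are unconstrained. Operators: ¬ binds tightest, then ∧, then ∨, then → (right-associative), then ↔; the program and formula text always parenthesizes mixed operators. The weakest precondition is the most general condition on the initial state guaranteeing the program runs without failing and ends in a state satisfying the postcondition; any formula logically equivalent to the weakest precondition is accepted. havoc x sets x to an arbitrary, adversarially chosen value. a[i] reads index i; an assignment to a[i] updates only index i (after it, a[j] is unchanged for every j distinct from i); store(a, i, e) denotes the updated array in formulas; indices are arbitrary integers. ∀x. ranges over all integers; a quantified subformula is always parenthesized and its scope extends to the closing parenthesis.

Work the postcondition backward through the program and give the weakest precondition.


Working backward. After the program, the postcondition n + 2*b = 2*n + 8 ∧ 2*a[3] - a[0] + 8 ≠ buf[b] + 3 must hold; in canonical form it is 2*b = n + 8 ∧ 2*a[3] ≠ a[0] + buf[b] - 5.
Before skip: 2*b = n + 8 ∧ 2*a[3] ≠ a[0] + buf[b] - 5
Before havoc j: 2*b = n + 8 ∧ 2*a[3] ≠ a[0] + buf[b] - 5
Before b := 3*a[1] + 3*b + 9: 6*a[1] + 6*b = n - 10 ∧ 2*a[3] ≠ a[0] + buf[3*a[1] + 3*b + 9] - 5
Answer: WP = 6*a[1] + 6*b = n - 10 ∧ 2*a[3] ≠ a[0] + buf[3*a[1] + 3*b + 9] - 5
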